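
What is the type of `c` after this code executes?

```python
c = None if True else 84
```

Ternary: condition is True, if branch (None) taken → NoneType

NoneType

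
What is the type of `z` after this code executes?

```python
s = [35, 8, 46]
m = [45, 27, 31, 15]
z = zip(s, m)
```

zip() returns a zip iterator object

zip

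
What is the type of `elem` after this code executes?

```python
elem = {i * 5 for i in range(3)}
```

A set comprehension {expr for x in iterable} produces a set

set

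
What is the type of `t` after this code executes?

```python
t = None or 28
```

'or' with None returns the other value (28, int)

int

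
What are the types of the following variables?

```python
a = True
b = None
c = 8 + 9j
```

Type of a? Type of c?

a is bool; c is complex

bool, complex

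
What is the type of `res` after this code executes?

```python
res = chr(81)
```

chr() returns str (single character)

str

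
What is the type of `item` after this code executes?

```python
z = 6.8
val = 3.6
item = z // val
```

float // float returns float (floor division preserves float type)

float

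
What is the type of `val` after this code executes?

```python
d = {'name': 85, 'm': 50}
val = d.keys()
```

.keys() returns a dict_keys view object

dict_keys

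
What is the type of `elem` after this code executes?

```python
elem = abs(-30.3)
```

abs() of float returns float

float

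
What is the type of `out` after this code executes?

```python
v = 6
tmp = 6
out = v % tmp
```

int % int returns int (6 % 6 = 0)

int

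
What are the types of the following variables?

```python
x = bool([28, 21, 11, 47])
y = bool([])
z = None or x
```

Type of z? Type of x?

None or <bool> returns the bool; bool() returns bool

bool, bool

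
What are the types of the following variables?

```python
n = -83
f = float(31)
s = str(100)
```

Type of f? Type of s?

f is float; s is str

float, str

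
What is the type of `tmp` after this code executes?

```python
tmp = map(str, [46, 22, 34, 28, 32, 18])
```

map() returns a map iterator object

map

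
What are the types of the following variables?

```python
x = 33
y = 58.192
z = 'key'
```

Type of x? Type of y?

x is int; y is float

int, float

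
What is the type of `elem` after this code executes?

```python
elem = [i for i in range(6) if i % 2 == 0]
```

A list comprehension [...] produces a list

list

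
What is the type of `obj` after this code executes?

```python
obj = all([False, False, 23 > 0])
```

all() returns bool

bool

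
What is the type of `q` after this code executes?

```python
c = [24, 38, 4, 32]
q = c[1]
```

Indexing a list of ints returns int (c[1] = 38)

int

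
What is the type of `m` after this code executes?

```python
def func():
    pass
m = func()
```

A function with no return statement returns None

NoneType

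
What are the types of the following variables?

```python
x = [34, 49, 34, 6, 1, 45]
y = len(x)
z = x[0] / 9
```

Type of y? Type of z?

len() returns int; int / int returns float

int, float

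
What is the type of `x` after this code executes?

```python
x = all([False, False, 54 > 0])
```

all() returns bool

bool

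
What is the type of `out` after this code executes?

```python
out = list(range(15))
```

list(range(...)) returns list

list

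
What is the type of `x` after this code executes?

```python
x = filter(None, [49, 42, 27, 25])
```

filter() returns a filter iterator object

filter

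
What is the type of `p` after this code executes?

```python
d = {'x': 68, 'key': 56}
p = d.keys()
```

.keys() returns a dict_keys view object

dict_keys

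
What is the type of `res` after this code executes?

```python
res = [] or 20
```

'or' returns first truthy value (20, which is int)

int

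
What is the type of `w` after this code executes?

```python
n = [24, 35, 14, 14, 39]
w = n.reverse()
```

list.reverse() returns None

NoneType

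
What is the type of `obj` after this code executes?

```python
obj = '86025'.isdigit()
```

str.isdigit() returns bool

bool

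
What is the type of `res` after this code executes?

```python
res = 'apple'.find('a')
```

str.find() returns int (index, or -1)

int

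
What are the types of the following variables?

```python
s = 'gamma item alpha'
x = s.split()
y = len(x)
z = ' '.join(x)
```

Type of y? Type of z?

len() returns int; str.join() returns str

int, str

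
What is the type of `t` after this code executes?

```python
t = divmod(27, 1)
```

divmod() returns a tuple (quotient, remainder)

tuple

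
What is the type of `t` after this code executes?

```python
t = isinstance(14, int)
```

isinstance() returns bool

bool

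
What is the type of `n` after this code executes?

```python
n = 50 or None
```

'or' returns first truthy value (50, int)

int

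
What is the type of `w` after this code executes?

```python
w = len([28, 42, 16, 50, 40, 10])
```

len() always returns int

int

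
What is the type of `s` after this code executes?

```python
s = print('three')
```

print() returns None

NoneType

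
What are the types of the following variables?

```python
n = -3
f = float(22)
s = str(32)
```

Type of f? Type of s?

f is float; s is str

float, str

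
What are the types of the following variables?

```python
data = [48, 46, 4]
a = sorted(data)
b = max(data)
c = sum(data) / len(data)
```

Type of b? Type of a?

max of ints returns int; sorted() returns list

int, list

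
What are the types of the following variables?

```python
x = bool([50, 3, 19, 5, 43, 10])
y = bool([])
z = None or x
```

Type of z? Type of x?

None or <bool> returns the bool; bool() returns bool

bool, bool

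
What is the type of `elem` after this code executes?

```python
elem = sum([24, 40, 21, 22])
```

sum() of ints returns int

int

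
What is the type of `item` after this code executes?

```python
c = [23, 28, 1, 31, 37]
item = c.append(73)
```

list.append() returns None (mutates in place)

NoneType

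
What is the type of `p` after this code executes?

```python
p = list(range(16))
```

list(range(...)) returns list

list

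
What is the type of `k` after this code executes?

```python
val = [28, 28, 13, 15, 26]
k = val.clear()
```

list.clear() returns None

NoneType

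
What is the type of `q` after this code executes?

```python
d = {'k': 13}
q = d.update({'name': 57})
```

dict.update() returns None

NoneType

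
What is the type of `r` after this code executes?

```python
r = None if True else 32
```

Ternary: condition is True, if branch (None) taken → NoneType

NoneType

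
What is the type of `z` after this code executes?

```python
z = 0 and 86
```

'and' returns the first falsy value (0, which is int)

int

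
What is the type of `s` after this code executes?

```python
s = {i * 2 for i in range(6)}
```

A set comprehension {expr for x in iterable} produces a set

set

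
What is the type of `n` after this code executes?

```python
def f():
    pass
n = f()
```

A function with no return statement returns None

NoneType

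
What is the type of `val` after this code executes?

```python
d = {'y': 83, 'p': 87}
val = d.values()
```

.values() returns a dict_values view object

dict_values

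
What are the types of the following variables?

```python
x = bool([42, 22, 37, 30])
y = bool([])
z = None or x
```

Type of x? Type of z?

bool() returns bool; None or <bool> returns the bool

bool, bool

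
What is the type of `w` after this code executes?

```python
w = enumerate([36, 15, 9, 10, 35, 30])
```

enumerate() returns an enumerate iterator object

enumerate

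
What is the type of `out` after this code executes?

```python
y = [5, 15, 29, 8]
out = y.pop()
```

list.pop() returns the popped element (int here)

int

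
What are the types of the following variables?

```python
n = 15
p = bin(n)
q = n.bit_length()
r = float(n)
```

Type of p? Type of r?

bin() returns str; float() returns float

str, float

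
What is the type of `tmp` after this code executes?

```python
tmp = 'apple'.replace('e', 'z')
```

str.replace() returns str

str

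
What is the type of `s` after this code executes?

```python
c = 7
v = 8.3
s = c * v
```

int * float returns float (7 * 8.3 = 58.1)

float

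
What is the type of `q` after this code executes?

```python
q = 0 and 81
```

'and' returns the first falsy value (0, which is int)

int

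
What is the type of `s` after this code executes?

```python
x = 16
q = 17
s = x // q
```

int // int returns int (16 // 17 = 0)

int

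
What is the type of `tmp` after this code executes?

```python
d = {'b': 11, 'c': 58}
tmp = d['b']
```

Accessing dict[str, int] with key 'b' returns int value 11

int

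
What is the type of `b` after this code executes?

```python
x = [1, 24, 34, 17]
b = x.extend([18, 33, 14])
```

list.extend() returns None

NoneType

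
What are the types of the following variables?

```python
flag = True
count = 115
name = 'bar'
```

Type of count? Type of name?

count is int; name is str

int, str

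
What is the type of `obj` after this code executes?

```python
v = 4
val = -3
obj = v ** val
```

int ** negative int returns float

float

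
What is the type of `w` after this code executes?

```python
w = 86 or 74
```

'or' returns the first truthy value (86, which is int)

int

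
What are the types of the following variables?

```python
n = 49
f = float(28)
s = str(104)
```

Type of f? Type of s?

f is float; s is str

float, str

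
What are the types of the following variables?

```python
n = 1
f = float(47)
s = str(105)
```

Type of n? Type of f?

n is int; f is float

int, float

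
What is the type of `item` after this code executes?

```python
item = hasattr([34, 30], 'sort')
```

hasattr() returns bool

bool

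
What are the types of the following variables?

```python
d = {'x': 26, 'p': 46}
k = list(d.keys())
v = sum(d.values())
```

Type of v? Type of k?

sum of int values returns int; list(...) returns list

int, list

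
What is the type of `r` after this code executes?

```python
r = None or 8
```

'or' with None returns the other value (8, int)

int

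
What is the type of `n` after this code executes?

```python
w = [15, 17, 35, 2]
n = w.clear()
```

list.clear() returns None

NoneType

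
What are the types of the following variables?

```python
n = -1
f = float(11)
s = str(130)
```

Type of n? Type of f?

n is int; f is float

int, float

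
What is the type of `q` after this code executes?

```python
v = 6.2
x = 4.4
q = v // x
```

float // float returns float (floor division preserves float type)

float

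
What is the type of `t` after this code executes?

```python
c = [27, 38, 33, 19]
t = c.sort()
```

list.sort() returns None (sorts in place)

NoneType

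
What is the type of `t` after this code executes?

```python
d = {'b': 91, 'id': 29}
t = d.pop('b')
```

dict.pop() returns the value (int)

int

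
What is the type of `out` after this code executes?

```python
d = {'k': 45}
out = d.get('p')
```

dict.get() returns None when key 'p' is not found and no default given

NoneType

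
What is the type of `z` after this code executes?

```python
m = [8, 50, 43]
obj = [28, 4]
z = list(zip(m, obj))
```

list(zip(...)) returns a list of tuples

list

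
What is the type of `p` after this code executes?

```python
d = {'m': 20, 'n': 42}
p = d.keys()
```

.keys() returns a dict_keys view object

dict_keys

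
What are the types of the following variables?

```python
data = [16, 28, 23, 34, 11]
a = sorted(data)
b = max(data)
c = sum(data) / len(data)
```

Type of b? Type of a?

max of ints returns int; sorted() returns list

int, list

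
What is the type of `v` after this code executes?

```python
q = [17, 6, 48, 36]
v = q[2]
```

Indexing a list of ints returns int (q[2] = 48)

int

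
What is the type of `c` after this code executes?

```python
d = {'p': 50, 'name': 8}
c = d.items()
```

dict.items() returns a dict_items view

dict_items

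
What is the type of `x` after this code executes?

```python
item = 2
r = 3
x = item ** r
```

int ** positive int returns int (2 ** 3 = 8)

int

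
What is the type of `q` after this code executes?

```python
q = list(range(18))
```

list(range(...)) returns list

list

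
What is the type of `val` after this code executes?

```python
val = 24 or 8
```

'or' returns the first truthy value (24, which is int)

int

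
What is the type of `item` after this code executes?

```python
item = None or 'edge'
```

'or' with None returns the other value ('edge', str)

str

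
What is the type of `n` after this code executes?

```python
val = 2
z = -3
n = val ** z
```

int ** negative int returns float

float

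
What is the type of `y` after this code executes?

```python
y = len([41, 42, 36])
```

len() always returns int

int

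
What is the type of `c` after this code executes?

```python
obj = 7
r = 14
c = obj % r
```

int % int returns int (7 % 14 = 7)

int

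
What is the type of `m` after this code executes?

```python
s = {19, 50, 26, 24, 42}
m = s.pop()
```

Popping from a set of ints returns int

int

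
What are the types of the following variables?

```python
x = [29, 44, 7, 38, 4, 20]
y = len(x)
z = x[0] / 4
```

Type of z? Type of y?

int / int returns float; len() returns int

float, int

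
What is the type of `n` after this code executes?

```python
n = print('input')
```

print() returns None

NoneType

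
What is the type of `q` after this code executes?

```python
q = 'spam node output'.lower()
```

str.lower() returns str

str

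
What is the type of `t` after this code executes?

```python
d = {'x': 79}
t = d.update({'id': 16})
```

dict.update() returns None

NoneType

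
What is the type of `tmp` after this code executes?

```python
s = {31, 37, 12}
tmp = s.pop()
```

Popping from a set of ints returns int

int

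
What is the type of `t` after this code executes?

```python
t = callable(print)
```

callable() returns bool

bool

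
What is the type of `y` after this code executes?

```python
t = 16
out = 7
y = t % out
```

int % int returns int (16 % 7 = 2)

int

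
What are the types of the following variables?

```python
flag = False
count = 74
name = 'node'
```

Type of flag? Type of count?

flag is bool; count is int

bool, int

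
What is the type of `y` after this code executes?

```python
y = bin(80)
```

bin() returns str representation

str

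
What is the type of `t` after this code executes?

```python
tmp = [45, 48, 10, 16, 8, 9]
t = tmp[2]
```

Indexing a list of ints returns int (tmp[2] = 10)

int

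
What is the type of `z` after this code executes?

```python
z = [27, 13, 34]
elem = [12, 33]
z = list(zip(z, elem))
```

list(zip(...)) returns a list of tuples

list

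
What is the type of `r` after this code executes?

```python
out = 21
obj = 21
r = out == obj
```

Equality comparison returns bool

bool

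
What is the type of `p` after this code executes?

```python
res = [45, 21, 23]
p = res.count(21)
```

list.count() returns int

int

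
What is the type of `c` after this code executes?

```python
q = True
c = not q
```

'not' always returns bool

bool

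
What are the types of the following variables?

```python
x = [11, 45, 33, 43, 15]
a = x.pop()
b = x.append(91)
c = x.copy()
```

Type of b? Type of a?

list.append() returns None; list.pop() returns the element (int)

NoneType, int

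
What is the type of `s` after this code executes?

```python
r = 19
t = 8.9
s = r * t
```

int * float returns float (19 * 8.9 = 169.1)

float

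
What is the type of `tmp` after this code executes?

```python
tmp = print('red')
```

print() returns None

NoneType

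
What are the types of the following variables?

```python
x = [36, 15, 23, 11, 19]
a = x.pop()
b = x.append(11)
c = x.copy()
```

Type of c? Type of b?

list.copy() returns list; list.append() returns None

list, NoneType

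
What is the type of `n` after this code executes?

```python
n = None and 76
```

'and' returns first falsy value (None)

NoneType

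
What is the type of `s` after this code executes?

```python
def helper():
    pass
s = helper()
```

A function with no return statement returns None

NoneType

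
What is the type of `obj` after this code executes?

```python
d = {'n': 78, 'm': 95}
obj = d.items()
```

dict.items() returns a dict_items view

dict_items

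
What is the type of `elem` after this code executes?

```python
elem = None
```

None has type NoneType

NoneType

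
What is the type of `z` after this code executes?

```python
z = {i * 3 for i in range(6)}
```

A set comprehension {expr for x in iterable} produces a set

set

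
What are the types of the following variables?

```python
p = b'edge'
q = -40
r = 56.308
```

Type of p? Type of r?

p is bytes; r is float

bytes, float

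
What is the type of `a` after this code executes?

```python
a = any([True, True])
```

any() returns bool

bool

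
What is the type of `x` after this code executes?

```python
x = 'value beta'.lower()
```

str.lower() returns str

str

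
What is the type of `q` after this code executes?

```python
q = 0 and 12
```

'and' returns the first falsy value (0, which is int)

int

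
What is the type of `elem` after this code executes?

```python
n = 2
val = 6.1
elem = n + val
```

int + float returns float (2 + 6.1 = 8.1)

float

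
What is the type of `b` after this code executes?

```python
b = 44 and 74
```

'and' returns the last value when all truthy (74, which is int)

int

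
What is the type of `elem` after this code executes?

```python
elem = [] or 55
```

'or' returns first truthy value (55, which is int)

int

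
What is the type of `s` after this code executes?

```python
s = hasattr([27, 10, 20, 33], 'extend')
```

hasattr() returns bool

bool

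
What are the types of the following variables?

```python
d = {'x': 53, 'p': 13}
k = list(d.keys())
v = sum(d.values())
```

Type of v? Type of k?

sum of int values returns int; list(...) returns list

int, list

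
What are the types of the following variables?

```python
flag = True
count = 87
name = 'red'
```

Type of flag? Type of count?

flag is bool; count is int

bool, int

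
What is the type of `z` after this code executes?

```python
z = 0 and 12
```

'and' returns the first falsy value (0, which is int)

int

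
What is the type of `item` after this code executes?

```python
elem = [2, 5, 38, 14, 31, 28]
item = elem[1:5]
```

Slicing a list always returns a list

list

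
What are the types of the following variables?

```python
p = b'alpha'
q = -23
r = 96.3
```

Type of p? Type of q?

p is bytes; q is int

bytes, int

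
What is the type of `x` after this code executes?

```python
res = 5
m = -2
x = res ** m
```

int ** negative int returns float

float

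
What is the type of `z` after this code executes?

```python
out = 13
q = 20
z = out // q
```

int // int returns int (13 // 20 = 0)

int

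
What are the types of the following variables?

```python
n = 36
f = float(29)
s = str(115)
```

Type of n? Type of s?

n is int; s is str

int, str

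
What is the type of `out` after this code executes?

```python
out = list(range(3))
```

list(range(...)) returns list

list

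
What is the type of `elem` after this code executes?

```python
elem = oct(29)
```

oct() returns str representation

str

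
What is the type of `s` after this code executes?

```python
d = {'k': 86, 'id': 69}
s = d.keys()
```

.keys() returns a dict_keys view object

dict_keys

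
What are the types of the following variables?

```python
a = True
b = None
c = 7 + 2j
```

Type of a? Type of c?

a is bool; c is complex

bool, complex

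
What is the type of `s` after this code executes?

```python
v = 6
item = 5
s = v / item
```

int / int always returns float in Python 3 (6 / 5 = 1.2)

float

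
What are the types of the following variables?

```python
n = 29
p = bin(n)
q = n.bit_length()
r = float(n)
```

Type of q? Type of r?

int.bit_length() returns int; float() returns float

int, float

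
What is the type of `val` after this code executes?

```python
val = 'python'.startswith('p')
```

str.startswith() returns bool

bool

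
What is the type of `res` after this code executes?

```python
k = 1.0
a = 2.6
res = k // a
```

float // float returns float (floor division preserves float type)

float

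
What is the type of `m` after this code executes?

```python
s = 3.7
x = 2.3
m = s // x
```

float // float returns float (floor division preserves float type)

float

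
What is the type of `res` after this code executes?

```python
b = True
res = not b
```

'not' always returns bool

bool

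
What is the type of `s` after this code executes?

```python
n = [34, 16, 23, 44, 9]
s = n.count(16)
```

list.count() returns int

int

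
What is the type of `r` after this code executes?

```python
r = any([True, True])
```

any() returns bool

bool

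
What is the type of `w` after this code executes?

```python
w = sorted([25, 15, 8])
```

sorted() always returns list

list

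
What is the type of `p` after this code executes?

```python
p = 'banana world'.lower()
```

str.lower() returns str

str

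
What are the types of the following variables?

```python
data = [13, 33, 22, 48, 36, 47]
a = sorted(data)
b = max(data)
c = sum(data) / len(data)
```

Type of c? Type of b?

int / int returns float; max of ints returns int

float, int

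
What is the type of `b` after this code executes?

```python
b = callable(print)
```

callable() returns bool

bool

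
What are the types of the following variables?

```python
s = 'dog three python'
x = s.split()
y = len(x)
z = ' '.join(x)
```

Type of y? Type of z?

len() returns int; str.join() returns str

int, str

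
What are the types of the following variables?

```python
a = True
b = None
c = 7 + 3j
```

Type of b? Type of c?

b is NoneType; c is complex

NoneType, complex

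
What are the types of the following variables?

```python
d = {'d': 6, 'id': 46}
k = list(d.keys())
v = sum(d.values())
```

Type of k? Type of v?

list(...) returns list; sum of int values returns int

list, int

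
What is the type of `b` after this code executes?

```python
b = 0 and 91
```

'and' returns the first falsy value (0, which is int)

int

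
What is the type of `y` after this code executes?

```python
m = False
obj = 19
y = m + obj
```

bool + int returns int (False is 0, so 0 + 19 = 19)

int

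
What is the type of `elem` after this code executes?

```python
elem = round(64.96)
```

round() with no ndigits arg returns int

int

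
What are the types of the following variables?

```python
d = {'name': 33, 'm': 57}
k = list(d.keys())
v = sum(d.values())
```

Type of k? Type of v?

list(...) returns list; sum of int values returns int

list, int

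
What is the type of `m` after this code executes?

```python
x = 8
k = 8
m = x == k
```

Equality comparison returns bool

bool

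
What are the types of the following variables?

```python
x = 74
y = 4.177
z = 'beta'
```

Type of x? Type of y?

x is int; y is float

int, float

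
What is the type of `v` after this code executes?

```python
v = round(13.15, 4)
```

round() with ndigits arg returns float

float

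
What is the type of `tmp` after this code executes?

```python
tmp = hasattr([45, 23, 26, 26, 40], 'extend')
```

hasattr() returns bool

bool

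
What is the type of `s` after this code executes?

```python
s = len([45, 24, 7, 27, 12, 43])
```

len() always returns int

int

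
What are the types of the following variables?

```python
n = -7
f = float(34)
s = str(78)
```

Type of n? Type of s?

n is int; s is str

int, str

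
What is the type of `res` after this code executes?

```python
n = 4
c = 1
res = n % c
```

int % int returns int (4 % 1 = 0)

int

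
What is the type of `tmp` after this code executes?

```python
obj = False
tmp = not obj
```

'not' always returns bool

bool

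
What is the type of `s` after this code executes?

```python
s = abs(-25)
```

abs() of int returns int

int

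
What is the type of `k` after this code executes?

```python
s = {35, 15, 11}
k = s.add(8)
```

set.add() returns None (mutates in place)

NoneType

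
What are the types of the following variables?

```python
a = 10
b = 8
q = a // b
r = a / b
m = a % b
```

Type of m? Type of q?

int % int returns int; int // int returns int

int, int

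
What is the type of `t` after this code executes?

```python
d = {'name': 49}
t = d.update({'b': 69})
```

dict.update() returns None

NoneType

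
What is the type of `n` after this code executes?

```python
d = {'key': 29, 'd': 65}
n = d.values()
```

.values() returns a dict_values view object

dict_values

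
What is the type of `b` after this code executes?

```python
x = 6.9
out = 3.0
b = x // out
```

float // float returns float (floor division preserves float type)

float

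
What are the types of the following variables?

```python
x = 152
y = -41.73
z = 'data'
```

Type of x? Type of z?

x is int; z is str

int, str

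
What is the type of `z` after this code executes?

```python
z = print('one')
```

print() returns None

NoneType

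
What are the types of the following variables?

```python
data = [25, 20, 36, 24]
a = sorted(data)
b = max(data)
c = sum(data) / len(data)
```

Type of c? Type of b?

int / int returns float; max of ints returns int

float, int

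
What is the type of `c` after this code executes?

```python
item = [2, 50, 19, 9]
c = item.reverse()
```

list.reverse() returns None

NoneType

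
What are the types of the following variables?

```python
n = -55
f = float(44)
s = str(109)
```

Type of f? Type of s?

f is float; s is str

float, str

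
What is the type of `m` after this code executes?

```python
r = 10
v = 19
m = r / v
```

int / int always returns float in Python 3 (10 / 19 = 0.526316)

float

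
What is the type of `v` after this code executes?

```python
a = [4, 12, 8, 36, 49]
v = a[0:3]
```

Slicing a list always returns a list

list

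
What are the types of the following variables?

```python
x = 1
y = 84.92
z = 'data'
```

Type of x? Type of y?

x is int; y is float

int, float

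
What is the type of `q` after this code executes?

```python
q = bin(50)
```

bin() returns str representation

str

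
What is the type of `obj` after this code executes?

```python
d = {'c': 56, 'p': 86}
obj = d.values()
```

.values() returns a dict_values view object

dict_values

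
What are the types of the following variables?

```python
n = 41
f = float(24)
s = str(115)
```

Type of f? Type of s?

f is float; s is str

float, str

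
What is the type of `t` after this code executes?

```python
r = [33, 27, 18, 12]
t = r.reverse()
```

list.reverse() returns None

NoneType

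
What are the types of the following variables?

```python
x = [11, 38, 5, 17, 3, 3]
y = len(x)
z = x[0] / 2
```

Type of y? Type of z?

len() returns int; int / int returns float

int, float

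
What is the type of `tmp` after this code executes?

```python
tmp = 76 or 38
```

'or' returns the first truthy value (76, which is int)

int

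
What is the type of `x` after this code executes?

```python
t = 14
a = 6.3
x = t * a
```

int * float returns float (14 * 6.3 = 88.2)

float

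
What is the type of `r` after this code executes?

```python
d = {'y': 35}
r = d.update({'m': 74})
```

dict.update() returns None

NoneType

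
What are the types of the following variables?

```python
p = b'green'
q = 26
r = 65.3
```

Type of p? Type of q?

p is bytes; q is int

bytes, int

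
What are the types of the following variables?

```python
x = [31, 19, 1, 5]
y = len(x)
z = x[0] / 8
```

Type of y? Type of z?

len() returns int; int / int returns float

int, float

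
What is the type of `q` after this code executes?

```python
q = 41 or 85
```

'or' returns the first truthy value (41, which is int)

int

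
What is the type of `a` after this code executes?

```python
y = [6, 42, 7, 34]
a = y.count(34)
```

list.count() returns int

int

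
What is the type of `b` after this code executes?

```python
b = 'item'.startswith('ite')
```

str.startswith() returns bool

bool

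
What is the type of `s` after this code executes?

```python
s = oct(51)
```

oct() returns str representation

str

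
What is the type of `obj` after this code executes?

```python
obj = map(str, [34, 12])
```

map() returns a map iterator object

map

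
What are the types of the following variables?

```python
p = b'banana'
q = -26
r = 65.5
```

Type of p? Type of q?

p is bytes; q is int

bytes, int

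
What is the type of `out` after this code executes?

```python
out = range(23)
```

range() returns a range object

range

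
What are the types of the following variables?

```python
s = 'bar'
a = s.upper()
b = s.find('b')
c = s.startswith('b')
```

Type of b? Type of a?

str.find() returns int; str.upper() returns str

int, str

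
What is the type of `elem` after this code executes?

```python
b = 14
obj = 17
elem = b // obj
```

int // int returns int (14 // 17 = 0)

int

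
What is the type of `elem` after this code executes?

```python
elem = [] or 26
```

'or' returns first truthy value (26, which is int)

int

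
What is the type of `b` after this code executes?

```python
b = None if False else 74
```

Ternary: condition is False, else branch (74) taken → int

int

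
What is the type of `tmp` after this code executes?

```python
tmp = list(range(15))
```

list(range(...)) returns list

list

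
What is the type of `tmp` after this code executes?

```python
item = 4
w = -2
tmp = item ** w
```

int ** negative int returns float

float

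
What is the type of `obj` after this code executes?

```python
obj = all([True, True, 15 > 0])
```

all() returns bool

bool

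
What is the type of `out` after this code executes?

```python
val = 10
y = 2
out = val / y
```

int / int always returns float in Python 3 (10 / 2 = 5)

float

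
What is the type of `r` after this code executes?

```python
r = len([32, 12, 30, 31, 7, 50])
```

len() always returns int

int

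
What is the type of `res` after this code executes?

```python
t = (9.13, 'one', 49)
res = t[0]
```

Index 0 of tuple is 9.13 which is float

float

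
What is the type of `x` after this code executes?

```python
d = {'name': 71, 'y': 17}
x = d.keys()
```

.keys() returns a dict_keys view object

dict_keys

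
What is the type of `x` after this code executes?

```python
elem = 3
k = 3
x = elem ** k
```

int ** positive int returns int (3 ** 3 = 27)

int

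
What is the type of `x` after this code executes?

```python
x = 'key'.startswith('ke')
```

str.startswith() returns bool

bool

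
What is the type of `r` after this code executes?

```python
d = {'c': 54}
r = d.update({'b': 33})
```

dict.update() returns None

NoneType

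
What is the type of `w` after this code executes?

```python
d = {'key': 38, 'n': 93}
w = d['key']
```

Accessing dict[str, int] with key 'key' returns int value 38

int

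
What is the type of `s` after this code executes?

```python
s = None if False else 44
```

Ternary: condition is False, else branch (44) taken → int

int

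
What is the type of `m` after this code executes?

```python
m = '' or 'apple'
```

'or' returns first truthy value ('apple', which is str)

str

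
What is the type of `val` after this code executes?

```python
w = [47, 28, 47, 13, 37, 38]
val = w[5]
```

Indexing a list of ints returns int (w[5] = 38)

int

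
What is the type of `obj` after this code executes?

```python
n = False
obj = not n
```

'not' always returns bool

bool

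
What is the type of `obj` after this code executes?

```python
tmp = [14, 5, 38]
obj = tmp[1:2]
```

Slicing a list always returns a list

list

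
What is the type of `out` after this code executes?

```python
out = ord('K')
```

ord() returns int (Unicode code point)

int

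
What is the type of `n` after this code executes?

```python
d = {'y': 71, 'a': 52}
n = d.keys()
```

.keys() returns a dict_keys view object

dict_keys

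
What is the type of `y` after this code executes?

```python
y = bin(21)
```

bin() returns str representation

str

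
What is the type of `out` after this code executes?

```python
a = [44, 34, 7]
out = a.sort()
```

list.sort() returns None (sorts in place)

NoneType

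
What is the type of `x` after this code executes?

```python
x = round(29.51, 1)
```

round() with ndigits arg returns float

float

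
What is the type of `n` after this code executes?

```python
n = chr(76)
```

chr() returns str (single character)

str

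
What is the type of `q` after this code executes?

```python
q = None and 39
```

'and' returns first falsy value (None)

NoneType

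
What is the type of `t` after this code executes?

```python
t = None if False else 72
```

Ternary: condition is False, else branch (72) taken → int

int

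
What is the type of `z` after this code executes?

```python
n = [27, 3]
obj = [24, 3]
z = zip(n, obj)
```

zip() returns a zip iterator object

zip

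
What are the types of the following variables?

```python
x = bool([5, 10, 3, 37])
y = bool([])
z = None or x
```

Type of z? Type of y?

None or <bool> returns the bool; bool() returns bool

bool, bool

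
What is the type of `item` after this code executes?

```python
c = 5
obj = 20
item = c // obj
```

int // int returns int (5 // 20 = 0)

int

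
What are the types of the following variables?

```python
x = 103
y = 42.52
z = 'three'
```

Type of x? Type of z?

x is int; z is str

int, str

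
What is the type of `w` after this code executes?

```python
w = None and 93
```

'and' returns first falsy value (None)

NoneType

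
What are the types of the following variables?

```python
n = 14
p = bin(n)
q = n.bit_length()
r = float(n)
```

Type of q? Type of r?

int.bit_length() returns int; float() returns float

int, float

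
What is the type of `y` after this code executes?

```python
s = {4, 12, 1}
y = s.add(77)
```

set.add() returns None (mutates in place)

NoneType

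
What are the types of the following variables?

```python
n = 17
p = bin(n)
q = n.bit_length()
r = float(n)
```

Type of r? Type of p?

float() returns float; bin() returns str

float, str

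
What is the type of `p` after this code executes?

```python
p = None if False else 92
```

Ternary: condition is False, else branch (92) taken → int

int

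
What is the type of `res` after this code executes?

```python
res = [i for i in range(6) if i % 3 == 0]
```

A list comprehension [...] produces a list

list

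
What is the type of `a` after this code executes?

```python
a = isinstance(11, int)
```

isinstance() returns bool

bool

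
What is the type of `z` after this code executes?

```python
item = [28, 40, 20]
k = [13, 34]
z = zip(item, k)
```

zip() returns a zip iterator object

zip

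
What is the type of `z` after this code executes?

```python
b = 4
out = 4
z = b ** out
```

int ** positive int returns int (4 ** 4 = 256)

int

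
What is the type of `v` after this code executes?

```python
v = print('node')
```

print() returns None

NoneType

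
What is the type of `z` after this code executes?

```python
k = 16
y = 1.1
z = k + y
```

int + float returns float (16 + 1.1 = 17.1)

float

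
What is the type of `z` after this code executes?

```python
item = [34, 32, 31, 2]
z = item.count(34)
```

list.count() returns int

int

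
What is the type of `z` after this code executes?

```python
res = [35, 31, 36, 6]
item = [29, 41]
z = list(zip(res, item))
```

list(zip(...)) returns a list of tuples

list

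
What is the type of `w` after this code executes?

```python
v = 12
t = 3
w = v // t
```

int // int returns int (12 // 3 = 4)

int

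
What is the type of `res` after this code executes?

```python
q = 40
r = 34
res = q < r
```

Comparison operators return bool

bool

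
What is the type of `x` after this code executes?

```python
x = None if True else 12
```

Ternary: condition is True, if branch (None) taken → NoneType

NoneType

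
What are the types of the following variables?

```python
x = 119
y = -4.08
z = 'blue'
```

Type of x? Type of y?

x is int; y is float

int, float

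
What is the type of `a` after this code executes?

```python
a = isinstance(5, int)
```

isinstance() returns bool

bool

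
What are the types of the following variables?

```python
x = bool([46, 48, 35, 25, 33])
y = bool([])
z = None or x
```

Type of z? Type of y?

None or <bool> returns the bool; bool() returns bool

bool, bool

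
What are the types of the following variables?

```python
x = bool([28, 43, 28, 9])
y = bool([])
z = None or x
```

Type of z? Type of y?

None or <bool> returns the bool; bool() returns bool

bool, bool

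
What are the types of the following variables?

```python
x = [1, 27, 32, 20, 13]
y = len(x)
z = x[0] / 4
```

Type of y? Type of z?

len() returns int; int / int returns float

int, float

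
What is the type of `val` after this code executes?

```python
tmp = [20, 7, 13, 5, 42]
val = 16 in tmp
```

'in' operator returns bool

bool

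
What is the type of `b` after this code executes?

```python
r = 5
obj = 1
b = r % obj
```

int % int returns int (5 % 1 = 0)

int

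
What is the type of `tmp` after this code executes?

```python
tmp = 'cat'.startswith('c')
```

str.startswith() returns bool

bool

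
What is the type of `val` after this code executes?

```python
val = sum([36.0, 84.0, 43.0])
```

sum() of floats returns float

float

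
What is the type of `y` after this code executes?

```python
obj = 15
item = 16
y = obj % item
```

int % int returns int (15 % 16 = 15)

int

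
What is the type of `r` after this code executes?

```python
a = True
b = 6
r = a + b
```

bool + int returns int (True is 1, so 1 + 6 = 7)

int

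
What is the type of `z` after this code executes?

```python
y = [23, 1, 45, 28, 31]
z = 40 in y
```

'in' operator returns bool

bool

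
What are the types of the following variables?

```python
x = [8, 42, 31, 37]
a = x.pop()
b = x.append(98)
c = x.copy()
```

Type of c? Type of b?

list.copy() returns list; list.append() returns None

list, NoneType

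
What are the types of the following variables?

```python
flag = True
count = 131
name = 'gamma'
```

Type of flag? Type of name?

flag is bool; name is str

bool, str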